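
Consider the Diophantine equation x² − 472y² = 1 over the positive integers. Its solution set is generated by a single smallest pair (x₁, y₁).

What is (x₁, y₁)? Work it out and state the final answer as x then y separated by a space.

√472 = [21; 1,2,1,1,1,…,2,1,42, …], period ℓ=14 (even) → k=13
i=0: a=21 ⇒ p=21, q=1
i=1: a=1 ⇒ p=22, q=1
i=2: a=2 ⇒ p=65, q=3
i=3: a=1 ⇒ p=87, q=4
i=4: a=1 ⇒ p=152, q=7
i=5: a=1 ⇒ p=239, q=11
…
i=7: a=5 ⇒ p=5779, q=266
i=8: a=4 ⇒ p=24224, q=1115
i=9: a=1 ⇒ p=30003, q=1381
i=10: a=1 ⇒ p=54227, q=2496
i=11: a=1 ⇒ p=84230, q=3877
i=12: a=2 ⇒ p=222687, q=10250
i=13: a=1 ⇒ p=306917, q=14127
fundamental: x₁=306917, y₁=14127  (since 94198044889 − 472·199572129 = 1)

306917 14127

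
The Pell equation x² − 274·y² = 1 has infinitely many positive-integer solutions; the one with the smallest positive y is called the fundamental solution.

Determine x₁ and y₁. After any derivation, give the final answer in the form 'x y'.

3959299 239190

d=274: √d = [16; 1,1,4,4,1,1,32] (ℓ=7, odd), read p_13/q_13
i=0: a=16 ⇒ p=16, q=1
i=1: a=1 ⇒ p=17, q=1
i=2: a=1 ⇒ p=33, q=2
i=3: a=4 ⇒ p=149, q=9
i=4: a=4 ⇒ p=629, q=38
i=5: a=1 ⇒ p=778, q=47
i=6: a=1 ⇒ p=1407, q=85
i=7: a=32 ⇒ p=45802, q=2767
i=8: a=1 ⇒ p=47209, q=2852
i=9: a=1 ⇒ p=93011, q=5619
i=10: a=4 ⇒ p=419253, q=25328
…
i=12: a=1 ⇒ p=2189276, q=132259
i=13: a=1 ⇒ p=3959299, q=239190
fundamental: x₁=3959299, y₁=239190  (since 15676048571401 − 274·57211856100 = 1)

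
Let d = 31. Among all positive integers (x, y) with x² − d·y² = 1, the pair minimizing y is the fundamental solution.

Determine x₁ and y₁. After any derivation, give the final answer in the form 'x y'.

1520 273

d=31: √d = [5; 1,1,3,5,3,1,1,10] (ℓ=8, even), read p_7/q_7
step 0: (5, 1)  from 5·(1,0) + (0,1)
…
step 2: (11, 2)  from 1·(6,1) + (5,1)
…
step 6: (863, 155)  from 1·(657,118) + (206,37)
step 7: (1520, 273)  from 1·(863,155) + (657,118)
→ (1520, 273).  Check: 1520²=2310400, 31·273²=2310399, difference 1.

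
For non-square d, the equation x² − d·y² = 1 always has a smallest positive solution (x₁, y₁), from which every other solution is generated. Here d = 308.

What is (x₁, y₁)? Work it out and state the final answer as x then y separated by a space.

√308 = [17; 1,1,4,1,1,34, …], period ℓ=6 (even) → k=5
k=0  a_k=17  p_k/q_k = 17/1
k=1  a_k=1  p_k/q_k = 18/1
k=2  a_k=1  p_k/q_k = 35/2
k=3  a_k=4  p_k/q_k = 158/9
k=4  a_k=1  p_k/q_k = 193/11
k=5  a_k=1  p_k/q_k = 351/20
(x₁, y₁) = (351, 20);  351² − 308·20² = 1 ✓

351 20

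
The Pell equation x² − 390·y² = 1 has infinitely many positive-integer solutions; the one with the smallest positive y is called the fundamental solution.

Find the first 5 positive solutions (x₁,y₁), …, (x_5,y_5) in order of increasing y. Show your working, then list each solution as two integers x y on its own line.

79 4
12481 632
1971919 99852
311550721 15775984
49223041999 2492505620

[19; 1,2,1,38] for √390; ℓ=4 ⇒ convergent index 3
step 0: (19, 1)  from 19·(1,0) + (0,1)
step 1: (20, 1)  from 1·(19,1) + (1,0)
step 2: (59, 3)  from 2·(20,1) + (19,1)
step 3: (79, 4)  from 1·(59,3) + (20,1)
(x₁, y₁) = (79, 4);  79² − 390·4² = 1 ✓
(79+4√390)^2 = 12481 + 632√390
(79+4√390)^3 = 1971919 + 99852√390
(79+4√390)^4 = 311550721 + 15775984√390
(79+4√390)^5 = 49223041999 + 2492505620√390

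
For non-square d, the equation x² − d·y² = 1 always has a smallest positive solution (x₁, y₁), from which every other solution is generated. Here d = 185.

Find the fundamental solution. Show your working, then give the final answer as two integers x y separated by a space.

[13; 1,1,1,1,26] for √185; ℓ=5 ⇒ convergent index 9
a_0=13:  p_0=13·1+0=13,  q_0=13·0+1=1
…
a_4=1:  p_4=1·41+27=68,  q_4=1·3+2=5
a_5=26:  p_5=26·68+41=1809,  q_5=26·5+3=133
a_6=1:  p_6=1·1809+68=1877,  q_6=1·133+5=138
…
a_8=1:  p_8=1·3686+1877=5563,  q_8=1·271+138=409
a_9=1:  p_9=1·5563+3686=9249,  q_9=1·409+271=680
fundamental: x₁=9249, y₁=680  (since 85544001 − 185·462400 = 1)

9249 680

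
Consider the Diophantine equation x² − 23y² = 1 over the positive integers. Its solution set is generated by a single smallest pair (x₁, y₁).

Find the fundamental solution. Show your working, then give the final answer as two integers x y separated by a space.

√23 → a₀=4, period (1,3,1,8); ℓ=4 even so k=3
a_0=4:  p_0=4·1+0=4,  q_0=4·0+1=1
a_1=1:  p_1=1·4+1=5,  q_1=1·1+0=1
a_2=3:  p_2=3·5+4=19,  q_2=3·1+1=4
a_3=1:  p_3=1·19+5=24,  q_3=1·4+1=5
→ (24, 5).  Check: 24²=576, 23·5²=575, difference 1.

24 5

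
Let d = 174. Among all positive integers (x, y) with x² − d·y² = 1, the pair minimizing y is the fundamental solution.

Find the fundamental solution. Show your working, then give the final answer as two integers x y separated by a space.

[13; 5,4,5,26] for √174; ℓ=4 ⇒ convergent index 3
i=0: a=13 ⇒ p=13, q=1
i=1: a=5 ⇒ p=66, q=5
i=2: a=4 ⇒ p=277, q=21
i=3: a=5 ⇒ p=1451, q=110
→ (1451, 110).  Check: 1451²=2105401, 174·110²=2105400, difference 1.

1451 110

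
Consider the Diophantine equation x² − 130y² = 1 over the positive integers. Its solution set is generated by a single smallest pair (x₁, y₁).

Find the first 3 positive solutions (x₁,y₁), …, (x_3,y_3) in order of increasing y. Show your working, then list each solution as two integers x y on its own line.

6499 570
84474001 7408860
1097993058499 96300361710

d=130: √d = [11; 2,2,22] (ℓ=3, odd), read p_5/q_5
k=0  a_k=11  p_k/q_k = 11/1
…
k=4  a_k=2  p_k/q_k = 2611/229
k=5  a_k=2  p_k/q_k = 6499/570
fundamental: x₁=6499, y₁=570  (since 42237001 − 130·324900 = 1)
n=2: (6499,570)∘(6499,570) = (6499·6499+130·570·570, 6499·570+570·6499) = (84474001,7408860)
n=3: (84474001,7408860)∘(6499,570) = (6499·84474001+130·570·7408860, 6499·7408860+570·84474001) = (1097993058499,96300361710)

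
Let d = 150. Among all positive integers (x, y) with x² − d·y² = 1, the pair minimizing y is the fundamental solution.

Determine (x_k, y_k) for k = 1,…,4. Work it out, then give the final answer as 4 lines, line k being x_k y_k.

49 4
4801 392
470449 38412
46099201 3763984

√150 = [12; 4,24, …], period ℓ=2 (even) → k=1
k=0  a_k=12  p_k/q_k = 12/1
k=1  a_k=4  p_k/q_k = 49/4
→ (49, 4).  Check: 49²=2401, 150·4²=2400, difference 1.
k=2:  x_2 = 49·49+150·4·4 = 4801,  y_2 = 49·4+4·49 = 392
k=3:  x_3 = 49·4801+150·4·392 = 470449,  y_3 = 49·392+4·4801 = 38412
k=4:  x_4 = 49·470449+150·4·38412 = 46099201,  y_4 = 49·38412+4·470449 = 3763984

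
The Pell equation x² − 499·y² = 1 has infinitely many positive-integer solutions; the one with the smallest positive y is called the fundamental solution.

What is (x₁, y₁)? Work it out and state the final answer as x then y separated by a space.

√499 = [22; 2,1,21,1,2,44, …], period ℓ=6 (even) → k=5
k=0  a_k=22  p_k/q_k = 22/1
k=1  a_k=2  p_k/q_k = 45/2
k=2  a_k=1  p_k/q_k = 67/3
…
k=4  a_k=1  p_k/q_k = 1519/68
k=5  a_k=2  p_k/q_k = 4490/201
(x₁, y₁) = (4490, 201);  4490² − 499·201² = 1 ✓

4490 201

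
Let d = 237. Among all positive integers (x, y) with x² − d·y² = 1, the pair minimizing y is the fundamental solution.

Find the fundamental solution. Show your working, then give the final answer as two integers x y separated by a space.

228151 14820

[15; 2,1,1,7,10,7,1,1,2,30] for √237; ℓ=10 ⇒ convergent index 9
i=0: a=15 ⇒ p=15, q=1
i=1: a=2 ⇒ p=31, q=2
i=2: a=1 ⇒ p=46, q=3
i=3: a=1 ⇒ p=77, q=5
i=4: a=7 ⇒ p=585, q=38
…
i=8: a=1 ⇒ p=90075, q=5851
i=9: a=2 ⇒ p=228151, q=14820
fundamental: x₁=228151, y₁=14820  (since 52052878801 − 237·219632400 = 1)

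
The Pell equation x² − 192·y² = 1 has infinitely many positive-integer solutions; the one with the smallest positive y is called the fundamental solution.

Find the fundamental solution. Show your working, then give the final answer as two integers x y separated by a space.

97 7

[13; 1,5,1,26] for √192; ℓ=4 ⇒ convergent index 3
step 0: (13, 1)  from 13·(1,0) + (0,1)
…
step 2: (83, 6)  from 5·(14,1) + (13,1)
step 3: (97, 7)  from 1·(83,6) + (14,1)
(x₁, y₁) = (97, 7);  97² − 192·7² = 1 ✓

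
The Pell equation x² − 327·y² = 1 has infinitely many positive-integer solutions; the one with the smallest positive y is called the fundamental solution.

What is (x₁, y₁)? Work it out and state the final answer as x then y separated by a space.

√327 = [18; 12,36, …], period ℓ=2 (even) → k=1
step 0: (18, 1)  from 18·(1,0) + (0,1)
step 1: (217, 12)  from 12·(18,1) + (1,0)
(x₁, y₁) = (217, 12);  217² − 327·12² = 1 ✓

217 12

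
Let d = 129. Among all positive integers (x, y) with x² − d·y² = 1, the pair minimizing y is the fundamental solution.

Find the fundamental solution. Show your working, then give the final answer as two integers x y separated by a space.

d=129: √d = [11; 2,1,3,1,6,1,3,1,2,22] (ℓ=10, even), read p_9/q_9
step 0: (11, 1)  from 11·(1,0) + (0,1)
step 1: (23, 2)  from 2·(11,1) + (1,0)
…
step 3: (125, 11)  from 3·(34,3) + (23,2)
step 4: (159, 14)  from 1·(125,11) + (34,3)
step 5: (1079, 95)  from 6·(159,14) + (125,11)
step 6: (1238, 109)  from 1·(1079,95) + (159,14)
step 7: (4793, 422)  from 3·(1238,109) + (1079,95)
step 8: (6031, 531)  from 1·(4793,422) + (1238,109)
step 9: (16855, 1484)  from 2·(6031,531) + (4793,422)
(x₁, y₁) = (16855, 1484);  16855² − 129·1484² = 1 ✓

16855 1484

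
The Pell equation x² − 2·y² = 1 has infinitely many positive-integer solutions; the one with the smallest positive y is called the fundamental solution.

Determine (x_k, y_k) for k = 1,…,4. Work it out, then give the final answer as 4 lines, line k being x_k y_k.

d=2: √d = [1; 2] (ℓ=1, odd), read p_1/q_1
step 0: (1, 1)  from 1·(1,0) + (0,1)
step 1: (3, 2)  from 2·(1,1) + (1,0)
fundamental: x₁=3, y₁=2  (since 9 − 2·4 = 1)
(x_2, y_2) = (3·3 + 2·2·2, 3·2 + 2·3) = (17, 12)
(x_3, y_3) = (3·17 + 2·2·12, 3·12 + 2·17) = (99, 70)
(x_4, y_4) = (3·99 + 2·2·70, 3·70 + 2·99) = (577, 408)

3 2
17 12
99 70
577 408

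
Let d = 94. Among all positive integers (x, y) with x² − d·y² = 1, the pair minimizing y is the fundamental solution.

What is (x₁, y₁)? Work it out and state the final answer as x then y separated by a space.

2143295 221064

√94 → a₀=9, period (1,2,3,1,1,…,2,1,18); ℓ=16 even so k=15
a_0=9:  p_0=9·1+0=9,  q_0=9·0+1=1
…
a_2=2:  p_2=2·10+9=29,  q_2=2·1+1=3
a_3=3:  p_3=3·29+10=97,  q_3=3·3+1=10
a_4=1:  p_4=1·97+29=126,  q_4=1·10+3=13
…
a_6=5:  p_6=5·223+126=1241,  q_6=5·23+13=128
a_7=1:  p_7=1·1241+223=1464,  q_7=1·128+23=151
…
a_9=1:  p_9=1·12953+1464=14417,  q_9=1·1336+151=1487
…
a_11=1:  p_11=1·85038+14417=99455,  q_11=1·8771+1487=10258
a_12=1:  p_12=1·99455+85038=184493,  q_12=1·10258+8771=19029
a_13=3:  p_13=3·184493+99455=652934,  q_13=3·19029+10258=67345
a_14=2:  p_14=2·652934+184493=1490361,  q_14=2·67345+19029=153719
a_15=1:  p_15=1·1490361+652934=2143295,  q_15=1·153719+67345=221064
(x₁, y₁) = (2143295, 221064);  2143295² − 94·221064² = 1 ✓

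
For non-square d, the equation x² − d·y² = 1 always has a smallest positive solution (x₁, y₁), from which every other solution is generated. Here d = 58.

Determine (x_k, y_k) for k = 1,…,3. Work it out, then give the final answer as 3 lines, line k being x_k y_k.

19603 2574
768555217 100916244
30131975818099 3956522259690

√58 = [7; 1,1,1,1,1,1,14, …], period ℓ=7 (odd) → k=13
i=0: a=7 ⇒ p=7, q=1
i=1: a=1 ⇒ p=8, q=1
i=2: a=1 ⇒ p=15, q=2
…
i=9: a=1 ⇒ p=2993, q=393
i=10: a=1 ⇒ p=4539, q=596
…
i=12: a=1 ⇒ p=12071, q=1585
i=13: a=1 ⇒ p=19603, q=2574
→ (19603, 2574).  Check: 19603²=384277609, 58·2574²=384277608, difference 1.
k=2:  x_2 = 19603·19603+58·2574·2574 = 768555217,  y_2 = 19603·2574+2574·19603 = 100916244
k=3:  x_3 = 19603·768555217+58·2574·100916244 = 30131975818099,  y_3 = 19603·100916244+2574·768555217 = 3956522259690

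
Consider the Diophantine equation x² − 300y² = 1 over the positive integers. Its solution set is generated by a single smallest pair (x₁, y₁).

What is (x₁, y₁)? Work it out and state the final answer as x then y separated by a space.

√300 → a₀=17, period (3,8,3,34); ℓ=4 even so k=3
a_0=17:  p_0=17·1+0=17,  q_0=17·0+1=1
a_1=3:  p_1=3·17+1=52,  q_1=3·1+0=3
a_2=8:  p_2=8·52+17=433,  q_2=8·3+1=25
a_3=3:  p_3=3·433+52=1351,  q_3=3·25+3=78
(x₁, y₁) = (1351, 78);  1351² − 300·78² = 1 ✓

1351 78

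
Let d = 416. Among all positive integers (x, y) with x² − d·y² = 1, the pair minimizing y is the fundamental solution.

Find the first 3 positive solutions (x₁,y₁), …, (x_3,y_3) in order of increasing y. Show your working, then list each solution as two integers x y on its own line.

5201 255
54100801 2652510
562756526801 27591408765

[20; 2,1,1,9,1,1,2,40] for √416; ℓ=8 ⇒ convergent index 7
k=0  a_k=20  p_k/q_k = 20/1
k=1  a_k=2  p_k/q_k = 41/2
k=2  a_k=1  p_k/q_k = 61/3
k=3  a_k=1  p_k/q_k = 102/5
k=4  a_k=9  p_k/q_k = 979/48
…
k=6  a_k=1  p_k/q_k = 2060/101
k=7  a_k=2  p_k/q_k = 5201/255
(x₁, y₁) = (5201, 255);  5201² − 416·255² = 1 ✓
(5201+255√416)^2 = 54100801 + 2652510√416
(5201+255√416)^3 = 562756526801 + 27591408765√416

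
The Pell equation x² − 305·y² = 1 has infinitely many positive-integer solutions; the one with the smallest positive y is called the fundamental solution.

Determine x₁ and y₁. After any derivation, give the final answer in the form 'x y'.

√305 → a₀=17, period (2,6,2,34); ℓ=4 even so k=3
step 0: (17, 1)  from 17·(1,0) + (0,1)
…
step 2: (227, 13)  from 6·(35,2) + (17,1)
step 3: (489, 28)  from 2·(227,13) + (35,2)
fundamental: x₁=489, y₁=28  (since 239121 − 305·784 = 1)

489 28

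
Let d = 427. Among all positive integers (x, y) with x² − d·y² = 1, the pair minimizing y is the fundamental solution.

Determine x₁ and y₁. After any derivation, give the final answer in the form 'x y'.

62 3

√427 → a₀=20, period (1,1,1,40); ℓ=4 even so k=3
k=0  a_k=20  p_k/q_k = 20/1
…
k=2  a_k=1  p_k/q_k = 41/2
k=3  a_k=1  p_k/q_k = 62/3
→ (62, 3).  Check: 62²=3844, 427·3²=3843, difference 1.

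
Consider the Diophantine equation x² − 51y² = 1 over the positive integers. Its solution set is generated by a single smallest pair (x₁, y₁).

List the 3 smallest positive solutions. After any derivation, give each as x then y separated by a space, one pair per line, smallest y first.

√51 → a₀=7, period (7,14); ℓ=2 even so k=1
k=0  a_k=7  p_k/q_k = 7/1
k=1  a_k=7  p_k/q_k = 50/7
(x₁, y₁) = (50, 7);  50² − 51·7² = 1 ✓
(x_2, y_2) = (50·50 + 51·7·7, 50·7 + 7·50) = (4999, 700)
(x_3, y_3) = (50·4999 + 51·7·700, 50·700 + 7·4999) = (499850, 69993)

50 7
4999 700
499850 69993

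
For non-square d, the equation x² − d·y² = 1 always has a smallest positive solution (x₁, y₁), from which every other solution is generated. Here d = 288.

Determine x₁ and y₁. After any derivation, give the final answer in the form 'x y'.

17 1

√288 = [16; 1,32, …], period ℓ=2 (even) → k=1
step 0: (16, 1)  from 16·(1,0) + (0,1)
step 1: (17, 1)  from 1·(16,1) + (1,0)
fundamental: x₁=17, y₁=1  (since 289 − 288·1 = 1)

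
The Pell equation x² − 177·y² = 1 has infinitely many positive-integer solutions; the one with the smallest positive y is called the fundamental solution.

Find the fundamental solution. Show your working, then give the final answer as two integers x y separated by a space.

[13; 3,3,2,8,2,3,3,26] for √177; ℓ=8 ⇒ convergent index 7
k=0  a_k=13  p_k/q_k = 13/1
…
k=4  a_k=8  p_k/q_k = 2581/194
…
k=6  a_k=3  p_k/q_k = 18985/1427
k=7  a_k=3  p_k/q_k = 62423/4692
(x₁, y₁) = (62423, 4692);  62423² − 177·4692² = 1 ✓

62423 4692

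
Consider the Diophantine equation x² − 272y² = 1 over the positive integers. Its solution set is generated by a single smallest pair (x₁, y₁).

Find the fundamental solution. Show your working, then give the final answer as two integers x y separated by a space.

√272 = [16; 2,32, …], period ℓ=2 (even) → k=1
step 0: (16, 1)  from 16·(1,0) + (0,1)
step 1: (33, 2)  from 2·(16,1) + (1,0)
(x₁, y₁) = (33, 2);  33² − 272·2² = 1 ✓

33 2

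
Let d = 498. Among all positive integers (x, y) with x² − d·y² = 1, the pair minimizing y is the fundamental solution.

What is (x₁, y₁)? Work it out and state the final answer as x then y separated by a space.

179777 8056

√498 → a₀=22, period (3,6,22,6,3,44); ℓ=6 even so k=5
i=0: a=22 ⇒ p=22, q=1
…
i=2: a=6 ⇒ p=424, q=19
i=3: a=22 ⇒ p=9395, q=421
i=4: a=6 ⇒ p=56794, q=2545
i=5: a=3 ⇒ p=179777, q=8056
→ (179777, 8056).  Check: 179777²=32319769729, 498·8056²=32319769728, difference 1.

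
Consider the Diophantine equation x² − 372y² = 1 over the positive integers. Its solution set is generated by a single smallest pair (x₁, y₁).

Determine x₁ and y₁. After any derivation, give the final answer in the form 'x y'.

[19; 3,2,12,2,3,38] for √372; ℓ=6 ⇒ convergent index 5
a_0=19:  p_0=19·1+0=19,  q_0=19·0+1=1
a_1=3:  p_1=3·19+1=58,  q_1=3·1+0=3
…
a_4=2:  p_4=2·1678+135=3491,  q_4=2·87+7=181
a_5=3:  p_5=3·3491+1678=12151,  q_5=3·181+87=630
(x₁, y₁) = (12151, 630);  12151² − 372·630² = 1 ✓

12151 630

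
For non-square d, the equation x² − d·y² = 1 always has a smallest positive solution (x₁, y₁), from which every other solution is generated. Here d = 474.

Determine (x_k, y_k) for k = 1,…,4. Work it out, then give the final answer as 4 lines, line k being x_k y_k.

193549 8890
74922430801 3441301220
29002323118011949 1332120819650670
11226741274261267003201 515661305041693754440

d=474: √d = [21; 1,3,2,1,1,…,3,1,42] (ℓ=14, even), read p_13/q_13
a_0=21:  p_0=21·1+0=21,  q_0=21·0+1=1
…
a_3=2:  p_3=2·87+22=196,  q_3=2·4+1=9
a_4=1:  p_4=1·196+87=283,  q_4=1·9+4=13
a_5=1:  p_5=1·283+196=479,  q_5=1·13+9=22
a_6=1:  p_6=1·479+283=762,  q_6=1·22+13=35
a_7=6:  p_7=6·762+479=5051,  q_7=6·35+22=232
…
a_9=1:  p_9=1·5813+5051=10864,  q_9=1·267+232=499
…
a_12=3:  p_12=3·44218+16677=149331,  q_12=3·2031+766=6859
a_13=1:  p_13=1·149331+44218=193549,  q_13=1·6859+2031=8890
(x₁, y₁) = (193549, 8890);  193549² − 474·8890² = 1 ✓
(193549+8890√474)^2 = 74922430801 + 3441301220√474
(193549+8890√474)^3 = 29002323118011949 + 1332120819650670√474
(193549+8890√474)^4 = 11226741274261267003201 + 515661305041693754440√474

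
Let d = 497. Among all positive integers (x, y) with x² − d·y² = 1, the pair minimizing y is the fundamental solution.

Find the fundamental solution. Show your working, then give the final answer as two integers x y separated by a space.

1201887 53912

√497 = [22; 3,2,2,5,6,5,2,2,3,44, …], period ℓ=10 (even) → k=9
i=0: a=22 ⇒ p=22, q=1
…
i=2: a=2 ⇒ p=156, q=7
i=3: a=2 ⇒ p=379, q=17
…
i=8: a=2 ⇒ p=352750, q=15823
i=9: a=3 ⇒ p=1201887, q=53912
→ (1201887, 53912).  Check: 1201887²=1444532360769, 497·53912²=1444532360768, difference 1.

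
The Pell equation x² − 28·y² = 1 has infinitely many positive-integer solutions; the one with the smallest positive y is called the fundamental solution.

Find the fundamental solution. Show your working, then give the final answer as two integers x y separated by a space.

127 24

√28 → a₀=5, period (3,2,3,10); ℓ=4 even so k=3
step 0: (5, 1)  from 5·(1,0) + (0,1)
step 1: (16, 3)  from 3·(5,1) + (1,0)
step 2: (37, 7)  from 2·(16,3) + (5,1)
step 3: (127, 24)  from 3·(37,7) + (16,3)
(x₁, y₁) = (127, 24);  127² − 28·24² = 1 ✓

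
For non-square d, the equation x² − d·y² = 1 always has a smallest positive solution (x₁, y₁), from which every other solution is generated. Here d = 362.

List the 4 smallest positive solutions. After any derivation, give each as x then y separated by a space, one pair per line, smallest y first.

723 38
1045457 54948
1511730099 79454770
2185960677697 114891542472

[19; 38] for √362; ℓ=1 ⇒ convergent index 1
a_0=19:  p_0=19·1+0=19,  q_0=19·0+1=1
a_1=38:  p_1=38·19+1=723,  q_1=38·1+0=38
fundamental: x₁=723, y₁=38  (since 522729 − 362·1444 = 1)
n=2: (723,38)∘(723,38) = (723·723+362·38·38, 723·38+38·723) = (1045457,54948)
n=3: (1045457,54948)∘(723,38) = (723·1045457+362·38·54948, 723·54948+38·1045457) = (1511730099,79454770)
n=4: (1511730099,79454770)∘(723,38) = (723·1511730099+362·38·79454770, 723·79454770+38·1511730099) = (2185960677697,114891542472)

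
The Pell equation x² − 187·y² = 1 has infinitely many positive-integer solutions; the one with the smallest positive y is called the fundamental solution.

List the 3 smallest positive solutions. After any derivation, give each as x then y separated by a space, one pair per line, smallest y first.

1682 123
5658247 413772
19034341226 1391928885

[13; 1,2,13,2,1,26] for √187; ℓ=6 ⇒ convergent index 5
a_0=13:  p_0=13·1+0=13,  q_0=13·0+1=1
a_1=1:  p_1=1·13+1=14,  q_1=1·1+0=1
a_2=2:  p_2=2·14+13=41,  q_2=2·1+1=3
…
a_4=2:  p_4=2·547+41=1135,  q_4=2·40+3=83
a_5=1:  p_5=1·1135+547=1682,  q_5=1·83+40=123
(x₁, y₁) = (1682, 123);  1682² − 187·123² = 1 ✓
k=2:  x_2 = 1682·1682+187·123·123 = 5658247,  y_2 = 1682·123+123·1682 = 413772
k=3:  x_3 = 1682·5658247+187·123·413772 = 19034341226,  y_3 = 1682·413772+123·5658247 = 1391928885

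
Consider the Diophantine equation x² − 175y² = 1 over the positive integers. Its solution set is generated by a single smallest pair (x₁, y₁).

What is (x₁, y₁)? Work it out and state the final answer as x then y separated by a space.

√175 = [13; 4,2,1,2,4,26, …], period ℓ=6 (even) → k=5
k=0  a_k=13  p_k/q_k = 13/1
k=1  a_k=4  p_k/q_k = 53/4
…
k=3  a_k=1  p_k/q_k = 172/13
k=4  a_k=2  p_k/q_k = 463/35
k=5  a_k=4  p_k/q_k = 2024/153
→ (2024, 153).  Check: 2024²=4096576, 175·153²=4096575, difference 1.

2024 153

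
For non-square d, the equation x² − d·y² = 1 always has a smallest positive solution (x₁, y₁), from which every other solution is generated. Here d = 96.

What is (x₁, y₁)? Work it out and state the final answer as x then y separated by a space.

49 5

√96 = [9; 1,3,1,18, …], period ℓ=4 (even) → k=3
i=0: a=9 ⇒ p=9, q=1
i=1: a=1 ⇒ p=10, q=1
i=2: a=3 ⇒ p=39, q=4
i=3: a=1 ⇒ p=49, q=5
(x₁, y₁) = (49, 5);  49² − 96·5² = 1 ✓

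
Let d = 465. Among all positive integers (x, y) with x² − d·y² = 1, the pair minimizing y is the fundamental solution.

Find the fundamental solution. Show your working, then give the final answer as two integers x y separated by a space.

√465 → a₀=21, period (1,1,3,2,2,2,3,1,1,42); ℓ=10 even so k=9
a_0=21:  p_0=21·1+0=21,  q_0=21·0+1=1
…
a_2=1:  p_2=1·22+21=43,  q_2=1·1+1=2
…
a_7=3:  p_7=3·2027+841=6922,  q_7=3·94+39=321
a_8=1:  p_8=1·6922+2027=8949,  q_8=1·321+94=415
a_9=1:  p_9=1·8949+6922=15871,  q_9=1·415+321=736
(x₁, y₁) = (15871, 736);  15871² − 465·736² = 1 ✓

15871 736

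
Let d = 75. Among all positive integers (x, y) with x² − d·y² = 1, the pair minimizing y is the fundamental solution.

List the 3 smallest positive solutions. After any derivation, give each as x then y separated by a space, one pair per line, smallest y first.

26 3
1351 156
70226 8109

d=75: √d = [8; 1,1,1,16] (ℓ=4, even), read p_3/q_3
k=0  a_k=8  p_k/q_k = 8/1
…
k=2  a_k=1  p_k/q_k = 17/2
k=3  a_k=1  p_k/q_k = 26/3
fundamental: x₁=26, y₁=3  (since 676 − 75·9 = 1)
(x_2, y_2) = (26·26 + 75·3·3, 26·3 + 3·26) = (1351, 156)
(x_3, y_3) = (26·1351 + 75·3·156, 26·156 + 3·1351) = (70226, 8109)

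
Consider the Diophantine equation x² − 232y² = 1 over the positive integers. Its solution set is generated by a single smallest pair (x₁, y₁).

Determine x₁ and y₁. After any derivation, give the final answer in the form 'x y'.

19603 1287

d=232: √d = [15; 4,3,7,3,4,30] (ℓ=6, even), read p_5/q_5
i=0: a=15 ⇒ p=15, q=1
i=1: a=4 ⇒ p=61, q=4
i=2: a=3 ⇒ p=198, q=13
i=3: a=7 ⇒ p=1447, q=95
i=4: a=3 ⇒ p=4539, q=298
i=5: a=4 ⇒ p=19603, q=1287
fundamental: x₁=19603, y₁=1287  (since 384277609 − 232·1656369 = 1)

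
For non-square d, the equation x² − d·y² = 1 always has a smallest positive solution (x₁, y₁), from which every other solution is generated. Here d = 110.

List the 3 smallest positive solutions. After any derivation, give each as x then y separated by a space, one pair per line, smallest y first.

21 2
881 84
36981 3526

√110 = [10; 2,20, …], period ℓ=2 (even) → k=1
k=0  a_k=10  p_k/q_k = 10/1
k=1  a_k=2  p_k/q_k = 21/2
→ (21, 2).  Check: 21²=441, 110·2²=440, difference 1.
n=2: (21,2)∘(21,2) = (21·21+110·2·2, 21·2+2·21) = (881,84)
n=3: (881,84)∘(21,2) = (21·881+110·2·84, 21·84+2·881) = (36981,3526)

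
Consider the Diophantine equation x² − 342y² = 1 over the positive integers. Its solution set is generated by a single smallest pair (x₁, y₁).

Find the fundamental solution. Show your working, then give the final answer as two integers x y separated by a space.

37 2

d=342: √d = [18; 2,36] (ℓ=2, even), read p_1/q_1
a_0=18:  p_0=18·1+0=18,  q_0=18·0+1=1
a_1=2:  p_1=2·18+1=37,  q_1=2·1+0=2
→ (37, 2).  Check: 37²=1369, 342·2²=1368, difference 1.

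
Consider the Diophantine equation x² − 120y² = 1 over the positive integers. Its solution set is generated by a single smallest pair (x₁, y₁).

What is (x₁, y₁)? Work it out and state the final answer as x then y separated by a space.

d=120: √d = [10; 1,20] (ℓ=2, even), read p_1/q_1
k=0  a_k=10  p_k/q_k = 10/1
k=1  a_k=1  p_k/q_k = 11/1
(x₁, y₁) = (11, 1);  11² − 120·1² = 1 ✓

11 1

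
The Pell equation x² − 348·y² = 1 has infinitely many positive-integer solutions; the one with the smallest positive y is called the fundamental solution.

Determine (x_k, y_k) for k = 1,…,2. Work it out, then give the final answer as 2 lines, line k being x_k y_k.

1567 84
4910977 263256

d=348: √d = [18; 1,1,1,8,1,1,1,36] (ℓ=8, even), read p_7/q_7
k=0  a_k=18  p_k/q_k = 18/1
…
k=4  a_k=8  p_k/q_k = 485/26
k=5  a_k=1  p_k/q_k = 541/29
k=6  a_k=1  p_k/q_k = 1026/55
k=7  a_k=1  p_k/q_k = 1567/84
fundamental: x₁=1567, y₁=84  (since 2455489 − 348·7056 = 1)
n=2: (1567,84)∘(1567,84) = (1567·1567+348·84·84, 1567·84+84·1567) = (4910977,263256)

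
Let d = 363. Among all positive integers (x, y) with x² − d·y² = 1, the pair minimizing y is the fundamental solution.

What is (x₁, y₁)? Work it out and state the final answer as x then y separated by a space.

362 19

√363 → a₀=19, period (19,38); ℓ=2 even so k=1
k=0  a_k=19  p_k/q_k = 19/1
k=1  a_k=19  p_k/q_k = 362/19
→ (362, 19).  Check: 362²=131044, 363·19²=131043, difference 1.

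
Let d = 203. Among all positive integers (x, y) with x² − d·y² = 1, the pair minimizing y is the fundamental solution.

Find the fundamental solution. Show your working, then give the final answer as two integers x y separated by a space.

√203 → a₀=14, period (4,28); ℓ=2 even so k=1
a_0=14:  p_0=14·1+0=14,  q_0=14·0+1=1
a_1=4:  p_1=4·14+1=57,  q_1=4·1+0=4
→ (57, 4).  Check: 57²=3249, 203·4²=3248, difference 1.

57 4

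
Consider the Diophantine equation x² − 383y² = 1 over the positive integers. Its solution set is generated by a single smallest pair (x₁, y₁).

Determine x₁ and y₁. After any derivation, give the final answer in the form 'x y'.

d=383: √d = [19; 1,1,3,19,3,1,1,38] (ℓ=8, even), read p_7/q_7
k=0  a_k=19  p_k/q_k = 19/1
k=1  a_k=1  p_k/q_k = 20/1
…
k=3  a_k=3  p_k/q_k = 137/7
k=4  a_k=19  p_k/q_k = 2642/135
…
k=6  a_k=1  p_k/q_k = 10705/547
k=7  a_k=1  p_k/q_k = 18768/959
→ (18768, 959).  Check: 18768²=352237824, 383·959²=352237823, difference 1.

18768 959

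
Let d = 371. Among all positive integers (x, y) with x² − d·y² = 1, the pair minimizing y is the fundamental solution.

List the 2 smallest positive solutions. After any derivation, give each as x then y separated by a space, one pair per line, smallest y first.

1695 88
5746049 298320

[19; 3,1,4,1,3,38] for √371; ℓ=6 ⇒ convergent index 5
k=0  a_k=19  p_k/q_k = 19/1
…
k=4  a_k=1  p_k/q_k = 443/23
k=5  a_k=3  p_k/q_k = 1695/88
(x₁, y₁) = (1695, 88);  1695² − 371·88² = 1 ✓
(1695+88√371)^2 = 5746049 + 298320√371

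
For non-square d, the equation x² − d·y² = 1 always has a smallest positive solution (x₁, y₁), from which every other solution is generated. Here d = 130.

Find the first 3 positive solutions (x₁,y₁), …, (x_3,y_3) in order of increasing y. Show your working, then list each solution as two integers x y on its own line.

6499 570
84474001 7408860
1097993058499 96300361710

√130 = [11; 2,2,22, …], period ℓ=3 (odd) → k=5
i=0: a=11 ⇒ p=11, q=1
…
i=2: a=2 ⇒ p=57, q=5
i=3: a=22 ⇒ p=1277, q=112
i=4: a=2 ⇒ p=2611, q=229
i=5: a=2 ⇒ p=6499, q=570
fundamental: x₁=6499, y₁=570  (since 42237001 − 130·324900 = 1)
n=2: (6499,570)∘(6499,570) = (6499·6499+130·570·570, 6499·570+570·6499) = (84474001,7408860)
n=3: (84474001,7408860)∘(6499,570) = (6499·84474001+130·570·7408860, 6499·7408860+570·84474001) = (1097993058499,96300361710)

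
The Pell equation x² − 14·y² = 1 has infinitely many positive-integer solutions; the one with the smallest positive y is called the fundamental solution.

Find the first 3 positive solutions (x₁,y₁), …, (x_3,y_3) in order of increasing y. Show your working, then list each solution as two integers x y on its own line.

[3; 1,2,1,6] for √14; ℓ=4 ⇒ convergent index 3
i=0: a=3 ⇒ p=3, q=1
…
i=2: a=2 ⇒ p=11, q=3
i=3: a=1 ⇒ p=15, q=4
fundamental: x₁=15, y₁=4  (since 225 − 14·16 = 1)
(15+4√14)^2 = 449 + 120√14
(15+4√14)^3 = 13455 + 3596√14

15 4
449 120
13455 3596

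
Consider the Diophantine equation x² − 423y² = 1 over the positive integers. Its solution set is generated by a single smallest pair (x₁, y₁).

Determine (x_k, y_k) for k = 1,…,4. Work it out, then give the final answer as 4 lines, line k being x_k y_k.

4607 224
42448897 2063936
391124132351 19017106080
3603817713033217 175223613357184

√423 = [20; 1,1,3,4,3,1,1,40, …], period ℓ=8 (even) → k=7
i=0: a=20 ⇒ p=20, q=1
…
i=6: a=1 ⇒ p=2612, q=127
i=7: a=1 ⇒ p=4607, q=224
→ (4607, 224).  Check: 4607²=21224449, 423·224²=21224448, difference 1.
n=2: (4607,224)∘(4607,224) = (4607·4607+423·224·224, 4607·224+224·4607) = (42448897,2063936)
n=3: (42448897,2063936)∘(4607,224) = (4607·42448897+423·224·2063936, 4607·2063936+224·42448897) = (391124132351,19017106080)
n=4: (391124132351,19017106080)∘(4607,224) = (4607·391124132351+423·224·19017106080, 4607·19017106080+224·391124132351) = (3603817713033217,175223613357184)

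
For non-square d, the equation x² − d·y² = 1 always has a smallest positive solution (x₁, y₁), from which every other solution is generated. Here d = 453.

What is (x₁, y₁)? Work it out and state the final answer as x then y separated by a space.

1653751 77700

[21; 3,1,1,10,14,10,1,1,3,42] for √453; ℓ=10 ⇒ convergent index 9
k=0  a_k=21  p_k/q_k = 21/1
…
k=7  a_k=1  p_k/q_k = 245764/11547
k=8  a_k=1  p_k/q_k = 469329/22051
k=9  a_k=3  p_k/q_k = 1653751/77700
→ (1653751, 77700).  Check: 1653751²=2734892370001, 453·77700²=2734892370000, difference 1.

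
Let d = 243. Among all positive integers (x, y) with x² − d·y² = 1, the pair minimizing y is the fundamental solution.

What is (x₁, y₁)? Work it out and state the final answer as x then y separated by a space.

√243 → a₀=15, period (1,1,2,3,15,3,2,1,1,30); ℓ=10 even so k=9
step 0: (15, 1)  from 15·(1,0) + (0,1)
…
step 3: (78, 5)  from 2·(31,2) + (16,1)
step 4: (265, 17)  from 3·(78,5) + (31,2)
step 5: (4053, 260)  from 15·(265,17) + (78,5)
…
step 8: (41325, 2651)  from 1·(28901,1854) + (12424,797)
step 9: (70226, 4505)  from 1·(41325,2651) + (28901,1854)
fundamental: x₁=70226, y₁=4505  (since 4931691076 − 243·20295025 = 1)

70226 4505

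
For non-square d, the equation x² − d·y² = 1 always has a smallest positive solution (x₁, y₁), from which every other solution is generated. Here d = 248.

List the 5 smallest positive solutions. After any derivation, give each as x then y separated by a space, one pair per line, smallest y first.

d=248: √d = [15; 1,2,1,30] (ℓ=4, even), read p_3/q_3
i=0: a=15 ⇒ p=15, q=1
i=1: a=1 ⇒ p=16, q=1
i=2: a=2 ⇒ p=47, q=3
i=3: a=1 ⇒ p=63, q=4
(x₁, y₁) = (63, 4);  63² − 248·4² = 1 ✓
(x_2, y_2) = (63·63 + 248·4·4, 63·4 + 4·63) = (7937, 504)
(x_3, y_3) = (63·7937 + 248·4·504, 63·504 + 4·7937) = (999999, 63500)
(x_4, y_4) = (63·999999 + 248·4·63500, 63·63500 + 4·999999) = (125991937, 8000496)
(x_5, y_5) = (63·125991937 + 248·4·8000496, 63·8000496 + 4·125991937) = (15873984063, 1007998996)

63 4
7937 504
999999 63500
125991937 8000496
15873984063 1007998996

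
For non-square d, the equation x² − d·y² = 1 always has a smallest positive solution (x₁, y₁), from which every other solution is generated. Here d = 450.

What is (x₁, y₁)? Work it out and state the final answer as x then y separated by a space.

√450 = [21; 4,1,2,4,2,1,4,42, …], period ℓ=8 (even) → k=7
i=0: a=21 ⇒ p=21, q=1
i=1: a=4 ⇒ p=85, q=4
…
i=6: a=1 ⇒ p=4179, q=197
i=7: a=4 ⇒ p=19601, q=924
(x₁, y₁) = (19601, 924);  19601² − 450·924² = 1 ✓

19601 924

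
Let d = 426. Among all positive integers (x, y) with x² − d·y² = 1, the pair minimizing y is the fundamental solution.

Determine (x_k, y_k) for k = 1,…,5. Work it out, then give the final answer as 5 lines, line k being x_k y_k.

[20; 1,1,1,3,2,6,2,3,1,1,1,40] for √426; ℓ=12 ⇒ convergent index 11
step 0: (20, 1)  from 20·(1,0) + (0,1)
step 1: (21, 1)  from 1·(20,1) + (1,0)
…
step 3: (62, 3)  from 1·(41,2) + (21,1)
…
step 6: (3323, 161)  from 6·(516,25) + (227,11)
…
step 9: (31971, 1549)  from 1·(24809,1202) + (7162,347)
step 10: (56780, 2751)  from 1·(31971,1549) + (24809,1202)
step 11: (88751, 4300)  from 1·(56780,2751) + (31971,1549)
→ (88751, 4300).  Check: 88751²=7876740001, 426·4300²=7876740000, difference 1.
k=2:  x_2 = 88751·88751+426·4300·4300 = 15753480001,  y_2 = 88751·4300+4300·88751 = 763258600
k=3:  x_3 = 88751·15753480001+426·4300·763258600 = 2796274207048751,  y_3 = 88751·763258600+4300·15753480001 = 135479928012900
k=4:  x_4 = 88751·2796274207048751+426·4300·135479928012900 = 496344264283813920001,  y_4 = 88751·135479928012900+4300·2796274207048751 = 24047958181382517200
k=5:  x_5 = 88751·496344264283813920001+426·4300·24047958181382517200 = 88102099596109264220968751,  y_5 = 88751·24047958181382517200+4300·496344264283813920001 = 4268560672976279640021500

88751 4300
15753480001 763258600
2796274207048751 135479928012900
496344264283813920001 24047958181382517200
88102099596109264220968751 4268560672976279640021500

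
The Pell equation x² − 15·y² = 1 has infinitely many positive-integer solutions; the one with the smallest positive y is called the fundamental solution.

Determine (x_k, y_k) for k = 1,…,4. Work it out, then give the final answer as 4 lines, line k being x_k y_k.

4 1
31 8
244 63
1921 496

[3; 1,6] for √15; ℓ=2 ⇒ convergent index 1
i=0: a=3 ⇒ p=3, q=1
i=1: a=1 ⇒ p=4, q=1
→ (4, 1).  Check: 4²=16, 15·1²=15, difference 1.
(4+1√15)^2 = 31 + 8√15
(4+1√15)^3 = 244 + 63√15
(4+1√15)^4 = 1921 + 496√15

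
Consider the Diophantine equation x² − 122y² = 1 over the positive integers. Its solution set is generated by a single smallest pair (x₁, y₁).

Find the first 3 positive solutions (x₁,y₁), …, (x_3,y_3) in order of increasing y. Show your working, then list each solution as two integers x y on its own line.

√122 = [11; 22, …], period ℓ=1 (odd) → k=1
i=0: a=11 ⇒ p=11, q=1
i=1: a=22 ⇒ p=243, q=22
fundamental: x₁=243, y₁=22  (since 59049 − 122·484 = 1)
k=2:  x_2 = 243·243+122·22·22 = 118097,  y_2 = 243·22+22·243 = 10692
k=3:  x_3 = 243·118097+122·22·10692 = 57394899,  y_3 = 243·10692+22·118097 = 5196290

243 22
118097 10692
57394899 5196290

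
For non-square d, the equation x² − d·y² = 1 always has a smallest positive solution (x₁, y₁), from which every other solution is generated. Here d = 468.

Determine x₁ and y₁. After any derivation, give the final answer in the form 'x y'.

√468 = [21; 1,1,1,2,1,1,1,42, …], period ℓ=8 (even) → k=7
a_0=21:  p_0=21·1+0=21,  q_0=21·0+1=1
a_1=1:  p_1=1·21+1=22,  q_1=1·1+0=1
…
a_3=1:  p_3=1·43+22=65,  q_3=1·2+1=3
a_4=2:  p_4=2·65+43=173,  q_4=2·3+2=8
a_5=1:  p_5=1·173+65=238,  q_5=1·8+3=11
a_6=1:  p_6=1·238+173=411,  q_6=1·11+8=19
a_7=1:  p_7=1·411+238=649,  q_7=1·19+11=30
fundamental: x₁=649, y₁=30  (since 421201 − 468·900 = 1)

649 30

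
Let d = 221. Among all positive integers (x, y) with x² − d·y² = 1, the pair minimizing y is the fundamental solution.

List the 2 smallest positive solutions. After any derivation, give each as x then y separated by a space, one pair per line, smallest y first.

1665 112
5544449 372960

[14; 1,6,2,6,1,28] for √221; ℓ=6 ⇒ convergent index 5
a_0=14:  p_0=14·1+0=14,  q_0=14·0+1=1
a_1=1:  p_1=1·14+1=15,  q_1=1·1+0=1
a_2=6:  p_2=6·15+14=104,  q_2=6·1+1=7
…
a_4=6:  p_4=6·223+104=1442,  q_4=6·15+7=97
a_5=1:  p_5=1·1442+223=1665,  q_5=1·97+15=112
(x₁, y₁) = (1665, 112);  1665² − 221·112² = 1 ✓
(x_2, y_2) = (1665·1665 + 221·112·112, 1665·112 + 112·1665) = (5544449, 372960)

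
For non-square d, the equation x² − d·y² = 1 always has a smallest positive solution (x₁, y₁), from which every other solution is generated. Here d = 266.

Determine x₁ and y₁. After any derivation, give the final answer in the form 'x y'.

685 42

[16; 3,4,3,32] for √266; ℓ=4 ⇒ convergent index 3
step 0: (16, 1)  from 16·(1,0) + (0,1)
…
step 2: (212, 13)  from 4·(49,3) + (16,1)
step 3: (685, 42)  from 3·(212,13) + (49,3)
→ (685, 42).  Check: 685²=469225, 266·42²=469224, difference 1.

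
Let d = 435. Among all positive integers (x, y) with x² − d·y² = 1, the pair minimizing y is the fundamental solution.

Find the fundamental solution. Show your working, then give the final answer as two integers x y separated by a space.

146 7

√435 = [20; 1,5,1,40, …], period ℓ=4 (even) → k=3
k=0  a_k=20  p_k/q_k = 20/1
k=1  a_k=1  p_k/q_k = 21/1
k=2  a_k=5  p_k/q_k = 125/6
k=3  a_k=1  p_k/q_k = 146/7
→ (146, 7).  Check: 146²=21316, 435·7²=21315, difference 1.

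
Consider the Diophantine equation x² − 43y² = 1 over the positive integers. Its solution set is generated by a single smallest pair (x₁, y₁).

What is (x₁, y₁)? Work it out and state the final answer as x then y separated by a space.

√43 → a₀=6, period (1,1,3,1,5,1,3,1,1,12); ℓ=10 even so k=9
k=0  a_k=6  p_k/q_k = 6/1
k=1  a_k=1  p_k/q_k = 7/1
k=2  a_k=1  p_k/q_k = 13/2
…
k=4  a_k=1  p_k/q_k = 59/9
…
k=8  a_k=1  p_k/q_k = 1941/296
k=9  a_k=1  p_k/q_k = 3482/531
(x₁, y₁) = (3482, 531);  3482² − 43·531² = 1 ✓

3482 531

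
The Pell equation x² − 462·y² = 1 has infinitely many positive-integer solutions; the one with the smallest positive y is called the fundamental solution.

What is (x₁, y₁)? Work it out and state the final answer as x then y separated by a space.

43 2

[21; 2,42] for √462; ℓ=2 ⇒ convergent index 1
i=0: a=21 ⇒ p=21, q=1
i=1: a=2 ⇒ p=43, q=2
→ (43, 2).  Check: 43²=1849, 462·2²=1848, difference 1.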